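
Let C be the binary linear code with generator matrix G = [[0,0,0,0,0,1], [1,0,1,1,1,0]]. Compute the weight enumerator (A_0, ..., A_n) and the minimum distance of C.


Weight distribution: A_0 = 1, A_1 = 1, A_4 = 1, A_5 = 1. Minimum distance d = 1.

Enumerate all 2^2 = 4 messages m ∈ F_2^2.
For each, compute codeword c = mG in F_2^6, then tally its weight.
  m = 00 → c = 000000, weight = 0.
  m = 10 → c = 000001, weight = 1.
  m = 01 → c = 101110, weight = 4.
  m = 11 → c = 101111, weight = 5.
Tally weights:
  weight 0: 1 codewords.
  weight 1: 1 codewords.
  weight 4: 1 codewords.
  weight 5: 1 codewords.
Minimum distance d = smallest w > 0 with A_w > 0 = 1.
Sanity: Σ A_w = 4 = 2^2 = 4 ✓.


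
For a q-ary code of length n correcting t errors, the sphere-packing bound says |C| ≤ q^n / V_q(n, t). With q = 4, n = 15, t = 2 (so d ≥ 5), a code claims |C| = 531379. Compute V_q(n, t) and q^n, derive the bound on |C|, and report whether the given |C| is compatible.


V_q(n, t) = 991, q^n = 1073741824, Hamming bound = 1083493, |C| = 531379 ≤ bound (satisfied).

Step 1: Compute V_q(n, t) = Σ_{j=0}^2 C(n, j) (q−1)^j.
  j = 0: C(15,0)·(3)^0 = 1·1 = 1.
  j = 1: C(15,1)·(3)^1 = 15·3 = 45.
  j = 2: C(15,2)·(3)^2 = 105·9 = 945.
  V_q(n, t) = 1 + 45 + 945 = 991.
Step 2: q^n = 4^15 = 1073741824.
Step 3: Hamming bound ⌊q^n / V_q(n,t)⌋ = ⌊1073741824/991⌋ = 1083493.
Step 4: Compare |C| = 531379 to 1083493: satisfied.
The claimed |C| lies below the Hamming bound.


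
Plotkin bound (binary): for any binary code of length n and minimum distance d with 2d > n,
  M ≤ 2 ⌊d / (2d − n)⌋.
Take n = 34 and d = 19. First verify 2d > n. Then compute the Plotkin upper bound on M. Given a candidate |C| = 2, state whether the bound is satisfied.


Plotkin bound M ≤ 8; given |C| = 2 ≤ bound (satisfied).

Check applicability: 2d = 38, n = 34.
2d − n = 4 > 0, so Plotkin applies.
Compute d/(2d−n) = 19/4 ≈ 4.7500.
⌊d/(2d−n)⌋ = 4.
Plotkin bound: M ≤ 2·4 = 8.
Given |C| = 2, check: satisfied.
This |C| is below the Plotkin bound.


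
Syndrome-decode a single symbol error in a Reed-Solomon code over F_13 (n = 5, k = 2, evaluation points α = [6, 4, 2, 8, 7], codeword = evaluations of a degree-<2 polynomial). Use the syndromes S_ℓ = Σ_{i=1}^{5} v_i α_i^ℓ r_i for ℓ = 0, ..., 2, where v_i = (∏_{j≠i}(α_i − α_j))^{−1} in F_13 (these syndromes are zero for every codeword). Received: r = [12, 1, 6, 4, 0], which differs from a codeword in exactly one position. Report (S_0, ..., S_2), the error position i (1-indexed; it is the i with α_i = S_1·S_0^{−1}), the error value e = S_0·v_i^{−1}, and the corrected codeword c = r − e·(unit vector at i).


S = (1, 6, 10), error at position 1, error magnitude e = 3, c = [9, 1, 6, 4, 0].

Step 1: column multipliers v_i = (∏_{j≠i}(α_i − α_j))^{−1} mod 13.
  i = 1 (α = 6): (6−4)(6−2)(6−8)(6−7) = 2·4·(−2)·(−1) = 16 ≡ 3, so v_1 = 3^{−1} = 9 (mod 13).
  i = 2 (α = 4): (4−6)(4−2)(4−8)(4−7) = (−2)·2·(−4)·(−3) = −48 ≡ 4, so v_2 = 4^{−1} = 10 (mod 13).
  i = 3 (α = 2): (2−6)(2−4)(2−8)(2−7) = (−4)·(−2)·(−6)·(−5) = 240 ≡ 6, so v_3 = 6^{−1} = 11 (mod 13).
  i = 4 (α = 8): (8−6)(8−4)(8−2)(8−7) = 2·4·6·1 = 48 ≡ 9, so v_4 = 9^{−1} = 3 (mod 13).
  i = 5 (α = 7): (7−6)(7−4)(7−2)(7−8) = 1·3·5·(−1) = −15 ≡ 11, so v_5 = 11^{−1} = 6 (mod 13).
  v = [9, 10, 11, 3, 6].
Step 2: syndromes of r = [12, 1, 6, 4, 0] (all sums mod 13).
  S_0 = Σ v_i r_i = 9·12 + 10·1 + 11·6 + 3·4 + 6·0 = 196 ≡ 1.
  S_1 = Σ v_i α_i r_i = 9·6·12 + 10·4·1 + 11·2·6 + 3·8·4 + 6·7·0 = 916 ≡ 6.
  α_i^2 mod 13 = [10, 3, 4, 12, 10].
  S_2 = Σ v_i α_i^2 r_i = 9·10·12 + 10·3·1 + 11·4·6 + 3·12·4 + 6·10·0 = 1518 ≡ 10.
  S = (1, 6, 10) ≠ 0, so r is not a codeword (an error is present).
Step 3: locate the error. For a single error e at position i, S_ℓ = v_i·e·α_i^ℓ, so α_err = S_1/S_0.
  S_0^{−1} = 1^{−1} = 1 (mod 13), so α_err = 6·1 = 6 ≡ 6 = α_1. Error position i = 1.
  Consistency check: S_2/S_1 = 10·11 = 110 ≡ 6 = α_err ✓ (single-error assumption holds).
Step 4: error magnitude e = S_0/v_1 = S_0·∏_{j≠1}(α_1 − α_j) = 1·3 = 3 ≡ 3 (mod 13).
Step 5: correct position 1: c_1 = r_1 − e = 12 − 3 ≡ 9 (mod 13). Hence c = [9, 1, 6, 4, 0].
  Check: interpolating c through the α_i gives m(x) = 11 + 4·x (degree < 2) with m(α_i) = c_i for every i, so c is indeed a codeword.


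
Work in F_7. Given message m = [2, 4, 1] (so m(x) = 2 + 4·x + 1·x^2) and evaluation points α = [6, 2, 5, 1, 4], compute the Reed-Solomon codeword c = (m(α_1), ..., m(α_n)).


c = [6, 0, 5, 0, 6]

Message polynomial: m(x) = 2 + 4·x + 1·x^2 (mod 7).
For each evaluation point α_i, compute m(α_i) mod 7:
  α_1 = 6: Horner steps 1 → 3 → 6, so m(6) = 6.
  α_2 = 2: Horner steps 1 → 6 → 0, so m(2) = 0.
  α_3 = 5: Horner steps 1 → 2 → 5, so m(5) = 5.
  α_4 = 1: Horner steps 1 → 5 → 0, so m(1) = 0.
  α_5 = 4: Horner steps 1 → 1 → 6, so m(4) = 6.
Codeword c = [6, 0, 5, 0, 6] ∈ F_7^5.


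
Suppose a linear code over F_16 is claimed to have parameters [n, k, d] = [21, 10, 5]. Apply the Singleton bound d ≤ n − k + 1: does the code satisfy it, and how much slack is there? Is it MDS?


Singleton RHS = n − k + 1 = 12, slack = 7, bound satisfied, not MDS.

Singleton bound: d ≤ n − k + 1.
Here n = 21, k = 10, so n − k + 1 = 12.
Given d = 5, check d ≤ 12: YES.
Slack = (n − k + 1) − d = 7.
The code is NOT MDS (slack = 7 > 0).
Description: the claimed parameters are [21, 10, 5]_16; such a code would be non-MDS.


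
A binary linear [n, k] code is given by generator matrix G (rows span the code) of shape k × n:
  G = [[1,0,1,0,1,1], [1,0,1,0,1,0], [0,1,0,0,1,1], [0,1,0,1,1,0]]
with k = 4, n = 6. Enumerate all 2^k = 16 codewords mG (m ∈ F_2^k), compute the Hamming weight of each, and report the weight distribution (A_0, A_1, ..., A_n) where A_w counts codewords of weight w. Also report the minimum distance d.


Weight distribution: A_0 = 1, A_1 = 2, A_2 = 2, A_3 = 4, A_4 = 5, A_5 = 2. Minimum distance d = 1.

Enumerate all 2^4 = 16 messages m ∈ F_2^4.
For each, compute codeword c = mG in F_2^6, then tally its weight.
  m = 0000 → c = 000000, weight = 0.
  m = 1000 → c = 101011, weight = 4.
  m = 0100 → c = 101010, weight = 3.
  m = 1100 → c = 000001, weight = 1.
  m = 0010 → c = 010011, weight = 3.
  m = 1010 → c = 111000, weight = 3.
  m = 0110 → c = 111001, weight = 4.
  m = 1110 → c = 010010, weight = 2.
  m = 0001 → c = 010110, weight = 3.
  m = 1001 → c = 111101, weight = 5.
  m = 0101 → c = 111100, weight = 4.
  m = 1101 → c = 010111, weight = 4.
  m = 0011 → c = 000101, weight = 2.
  m = 1011 → c = 101110, weight = 4.
  m = 0111 → c = 101111, weight = 5.
  m = 1111 → c = 000100, weight = 1.
Tally weights:
  weight 0: 1 codewords.
  weight 1: 2 codewords.
  weight 2: 2 codewords.
  weight 3: 4 codewords.
  weight 4: 5 codewords.
  weight 5: 2 codewords.
Minimum distance d = smallest w > 0 with A_w > 0 = 1.
Sanity: Σ A_w = 16 = 2^4 = 16 ✓.


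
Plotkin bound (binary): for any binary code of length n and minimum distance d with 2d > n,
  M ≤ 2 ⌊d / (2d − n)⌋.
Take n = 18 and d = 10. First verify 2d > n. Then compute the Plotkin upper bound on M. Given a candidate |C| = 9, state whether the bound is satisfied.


Plotkin bound M ≤ 10; given |C| = 9 ≤ bound (satisfied).

Check applicability: 2d = 20, n = 18.
2d − n = 2 > 0, so Plotkin applies.
Compute d/(2d−n) = 10/2 ≈ 5.0000.
⌊d/(2d−n)⌋ = 5.
Plotkin bound: M ≤ 2·5 = 10.
Given |C| = 9, check: satisfied.
This |C| is below the Plotkin bound.


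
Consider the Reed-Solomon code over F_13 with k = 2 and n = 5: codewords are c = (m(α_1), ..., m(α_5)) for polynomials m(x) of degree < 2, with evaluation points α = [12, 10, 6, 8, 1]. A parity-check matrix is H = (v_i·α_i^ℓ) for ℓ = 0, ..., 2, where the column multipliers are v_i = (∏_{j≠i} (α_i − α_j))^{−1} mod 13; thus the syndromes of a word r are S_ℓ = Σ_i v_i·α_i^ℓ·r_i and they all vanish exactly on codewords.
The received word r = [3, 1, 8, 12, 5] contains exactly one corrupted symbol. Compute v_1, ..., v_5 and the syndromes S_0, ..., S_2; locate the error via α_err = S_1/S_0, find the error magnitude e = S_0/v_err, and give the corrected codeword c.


S = (9, 2, 12), error at position 3, error magnitude e = 11, c = [3, 1, 10, 12, 5].

Step 1: column multipliers v_i = (∏_{j≠i}(α_i − α_j))^{−1} mod 13.
  i = 1 (α = 12): (12−10)(12−6)(12−8)(12−1) = 2·6·4·11 = 528 ≡ 8, so v_1 = 8^{−1} = 5 (mod 13).
  i = 2 (α = 10): (10−12)(10−6)(10−8)(10−1) = (−2)·4·2·9 = −144 ≡ 12, so v_2 = 12^{−1} = 12 (mod 13).
  i = 3 (α = 6): (6−12)(6−10)(6−8)(6−1) = (−6)·(−4)·(−2)·5 = −240 ≡ 7, so v_3 = 7^{−1} = 2 (mod 13).
  i = 4 (α = 8): (8−12)(8−10)(8−6)(8−1) = (−4)·(−2)·2·7 = 112 ≡ 8, so v_4 = 8^{−1} = 5 (mod 13).
  i = 5 (α = 1): (1−12)(1−10)(1−6)(1−8) = (−11)·(−9)·(−5)·(−7) = 3465 ≡ 7, so v_5 = 7^{−1} = 2 (mod 13).
  v = [5, 12, 2, 5, 2].
Step 2: syndromes of r = [3, 1, 8, 12, 5] (all sums mod 13).
  S_0 = Σ v_i r_i = 5·3 + 12·1 + 2·8 + 5·12 + 2·5 = 113 ≡ 9.
  S_1 = Σ v_i α_i r_i = 5·12·3 + 12·10·1 + 2·6·8 + 5·8·12 + 2·1·5 = 886 ≡ 2.
  α_i^2 mod 13 = [1, 9, 10, 12, 1].
  S_2 = Σ v_i α_i^2 r_i = 5·1·3 + 12·9·1 + 2·10·8 + 5·12·12 + 2·1·5 = 1013 ≡ 12.
  S = (9, 2, 12) ≠ 0, so r is not a codeword (an error is present).
Step 3: locate the error. For a single error e at position i, S_ℓ = v_i·e·α_i^ℓ, so α_err = S_1/S_0.
  S_0^{−1} = 9^{−1} = 3 (mod 13), so α_err = 2·3 = 6 ≡ 6 = α_3. Error position i = 3.
  Consistency check: S_2/S_1 = 12·7 = 84 ≡ 6 = α_err ✓ (single-error assumption holds).
Step 4: error magnitude e = S_0/v_3 = S_0·∏_{j≠3}(α_3 − α_j) = 9·7 = 63 ≡ 11 (mod 13).
Step 5: correct position 3: c_3 = r_3 − e = 8 − 11 ≡ 10 (mod 13). Hence c = [3, 1, 10, 12, 5].
  Check: interpolating c through the α_i gives m(x) = 4 + 1·x (degree < 2) with m(α_i) = c_i for every i, so c is indeed a codeword.


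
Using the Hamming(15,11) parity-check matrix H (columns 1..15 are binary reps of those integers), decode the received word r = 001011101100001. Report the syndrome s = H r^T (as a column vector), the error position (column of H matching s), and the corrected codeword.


s = (1, 0, 1, 1)^T, error position = 11, corrected codeword c = 001011101110001

Compute s = H r^T mod 2 one row at a time:
  s_1 = 0 + 1 + 1 + 0 + 0 + 0 + 0 + 1 = 3 ≡ 1 (mod 2).
  s_2 = 0 + 1 + 1 + 1 + 0 + 0 + 0 + 1 = 4 ≡ 0 (mod 2).
  s_3 = 0 + 1 + 1 + 1 + 1 + 0 + 0 + 1 = 5 ≡ 1 (mod 2).
  s_4 = 0 + 1 + 1 + 1 + 1 + 0 + 0 + 1 = 5 ≡ 1 (mod 2).
s = (1, 0, 1, 1)^T — this equals column 11 of H (binary 1011), so error is at position 11.
Correct: flip bit 11 of r = 001011101100001 to get c = 001011101110001.


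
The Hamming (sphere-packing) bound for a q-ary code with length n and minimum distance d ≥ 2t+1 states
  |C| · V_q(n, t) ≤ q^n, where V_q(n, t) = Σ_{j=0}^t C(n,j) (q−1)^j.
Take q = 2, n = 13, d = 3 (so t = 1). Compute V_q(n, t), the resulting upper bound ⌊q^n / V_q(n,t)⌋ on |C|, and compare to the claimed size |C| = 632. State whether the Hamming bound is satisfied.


V_q(n, t) = 14, q^n = 8192, Hamming bound = 585, |C| = 632 > bound (violated).

Step 1: Compute V_q(n, t) = Σ_{j=0}^1 C(n, j) (q−1)^j.
  j = 0: C(13,0)·(1)^0 = 1·1 = 1.
  j = 1: C(13,1)·(1)^1 = 13·1 = 13.
  V_q(n, t) = 1 + 13 = 14.
Step 2: q^n = 2^13 = 8192.
Step 3: Hamming bound ⌊q^n / V_q(n,t)⌋ = ⌊8192/14⌋ = 585.
Step 4: Compare |C| = 632 to 585: violated.
The claimed |C| lies above the Hamming bound, so no 2-ary code of length 13 with d ≥ 3 can have 632 codewords.


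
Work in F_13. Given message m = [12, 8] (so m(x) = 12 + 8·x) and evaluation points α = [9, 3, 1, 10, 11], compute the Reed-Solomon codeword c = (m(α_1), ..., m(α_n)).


c = [6, 10, 7, 1, 9]

Message polynomial: m(x) = 12 + 8·x (mod 13).
For each evaluation point α_i, compute m(α_i) mod 13:
  α_1 = 9: Horner steps 8 → 6, so m(9) = 6.
  α_2 = 3: Horner steps 8 → 10, so m(3) = 10.
  α_3 = 1: Horner steps 8 → 7, so m(1) = 7.
  α_4 = 10: Horner steps 8 → 1, so m(10) = 1.
  α_5 = 11: Horner steps 8 → 9, so m(11) = 9.
Codeword c = [6, 10, 7, 1, 9] ∈ F_13^5.


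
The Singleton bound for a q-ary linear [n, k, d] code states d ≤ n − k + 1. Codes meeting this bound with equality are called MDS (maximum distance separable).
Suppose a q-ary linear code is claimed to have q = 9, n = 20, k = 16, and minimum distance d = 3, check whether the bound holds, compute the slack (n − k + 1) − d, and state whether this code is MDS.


Singleton RHS = n − k + 1 = 5, slack = 2, bound satisfied, not MDS.

Singleton bound: d ≤ n − k + 1.
Here n = 20, k = 16, so n − k + 1 = 5.
Given d = 3, check d ≤ 5: YES.
Slack = (n − k + 1) − d = 2.
The code is NOT MDS (slack = 2 > 0).
Description: the claimed parameters are [20, 16, 3]_9; such a code would be non-MDS.


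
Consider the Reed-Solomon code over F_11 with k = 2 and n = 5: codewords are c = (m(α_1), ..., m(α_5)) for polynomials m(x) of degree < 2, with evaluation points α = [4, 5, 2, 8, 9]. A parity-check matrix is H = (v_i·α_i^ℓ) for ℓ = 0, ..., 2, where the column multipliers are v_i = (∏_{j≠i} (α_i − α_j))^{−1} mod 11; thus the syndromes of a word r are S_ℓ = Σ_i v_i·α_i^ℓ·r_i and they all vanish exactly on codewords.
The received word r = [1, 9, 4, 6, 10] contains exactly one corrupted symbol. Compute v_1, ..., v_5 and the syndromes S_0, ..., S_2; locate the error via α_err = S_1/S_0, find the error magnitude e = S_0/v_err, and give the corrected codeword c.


S = (5, 3, 4), error at position 2, error magnitude e = 4, c = [1, 5, 4, 6, 10].

Step 1: column multipliers v_i = (∏_{j≠i}(α_i − α_j))^{−1} mod 11.
  i = 1 (α = 4): (4−5)(4−2)(4−8)(4−9) = (−1)·2·(−4)·(−5) = −40 ≡ 4, so v_1 = 4^{−1} = 3 (mod 11).
  i = 2 (α = 5): (5−4)(5−2)(5−8)(5−9) = 1·3·(−3)·(−4) = 36 ≡ 3, so v_2 = 3^{−1} = 4 (mod 11).
  i = 3 (α = 2): (2−4)(2−5)(2−8)(2−9) = (−2)·(−3)·(−6)·(−7) = 252 ≡ 10, so v_3 = 10^{−1} = 10 (mod 11).
  i = 4 (α = 8): (8−4)(8−5)(8−2)(8−9) = 4·3·6·(−1) = −72 ≡ 5, so v_4 = 5^{−1} = 9 (mod 11).
  i = 5 (α = 9): (9−4)(9−5)(9−2)(9−8) = 5·4·7·1 = 140 ≡ 8, so v_5 = 8^{−1} = 7 (mod 11).
  v = [3, 4, 10, 9, 7].
Step 2: syndromes of r = [1, 9, 4, 6, 10] (all sums mod 11).
  S_0 = Σ v_i r_i = 3·1 + 4·9 + 10·4 + 9·6 + 7·10 = 203 ≡ 5.
  S_1 = Σ v_i α_i r_i = 3·4·1 + 4·5·9 + 10·2·4 + 9·8·6 + 7·9·10 = 1334 ≡ 3.
  α_i^2 mod 11 = [5, 3, 4, 9, 4].
  S_2 = Σ v_i α_i^2 r_i = 3·5·1 + 4·3·9 + 10·4·4 + 9·9·6 + 7·4·10 = 1049 ≡ 4.
  S = (5, 3, 4) ≠ 0, so r is not a codeword (an error is present).
Step 3: locate the error. For a single error e at position i, S_ℓ = v_i·e·α_i^ℓ, so α_err = S_1/S_0.
  S_0^{−1} = 5^{−1} = 9 (mod 11), so α_err = 3·9 = 27 ≡ 5 = α_2. Error position i = 2.
  Consistency check: S_2/S_1 = 4·4 = 16 ≡ 5 = α_err ✓ (single-error assumption holds).
Step 4: error magnitude e = S_0/v_2 = S_0·∏_{j≠2}(α_2 − α_j) = 5·3 = 15 ≡ 4 (mod 11).
Step 5: correct position 2: c_2 = r_2 − e = 9 − 4 ≡ 5 (mod 11). Hence c = [1, 5, 4, 6, 10].
  Check: interpolating c through the α_i gives m(x) = 7 + 4·x (degree < 2) with m(α_i) = c_i for every i, so c is indeed a codeword.


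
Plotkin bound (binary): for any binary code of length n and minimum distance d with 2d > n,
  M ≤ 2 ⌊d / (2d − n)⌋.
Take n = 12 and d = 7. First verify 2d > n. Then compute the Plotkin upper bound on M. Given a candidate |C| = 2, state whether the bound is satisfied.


Plotkin bound M ≤ 6; given |C| = 2 ≤ bound (satisfied).

Check applicability: 2d = 14, n = 12.
2d − n = 2 > 0, so Plotkin applies.
Compute d/(2d−n) = 7/2 ≈ 3.5000.
⌊d/(2d−n)⌋ = 3.
Plotkin bound: M ≤ 2·3 = 6.
Given |C| = 2, check: satisfied.
This |C| is below the Plotkin bound.


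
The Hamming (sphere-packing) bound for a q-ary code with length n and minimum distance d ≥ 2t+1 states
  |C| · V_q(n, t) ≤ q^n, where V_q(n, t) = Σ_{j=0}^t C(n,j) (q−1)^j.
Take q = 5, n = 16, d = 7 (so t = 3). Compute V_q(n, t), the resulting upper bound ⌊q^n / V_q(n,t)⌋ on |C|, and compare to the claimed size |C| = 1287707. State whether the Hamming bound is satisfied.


V_q(n, t) = 37825, q^n = 152587890625, Hamming bound = 4034048, |C| = 1287707 ≤ bound (satisfied).

Step 1: Compute V_q(n, t) = Σ_{j=0}^3 C(n, j) (q−1)^j.
  j = 0: C(16,0)·(4)^0 = 1·1 = 1.
  j = 1: C(16,1)·(4)^1 = 16·4 = 64.
  j = 2: C(16,2)·(4)^2 = 120·16 = 1920.
  j = 3: C(16,3)·(4)^3 = 560·64 = 35840.
  V_q(n, t) = 1 + 64 + 1920 + 35840 = 37825.
Step 2: q^n = 5^16 = 152587890625.
Step 3: Hamming bound ⌊q^n / V_q(n,t)⌋ = ⌊152587890625/37825⌋ = 4034048.
Step 4: Compare |C| = 1287707 to 4034048: satisfied.
The claimed |C| lies below the Hamming bound.


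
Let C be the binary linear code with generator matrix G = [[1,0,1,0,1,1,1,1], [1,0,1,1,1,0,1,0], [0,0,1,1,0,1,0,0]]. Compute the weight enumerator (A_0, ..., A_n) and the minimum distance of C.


Weight distribution: A_0 = 1, A_2 = 1, A_3 = 2, A_4 = 1, A_5 = 2, A_6 = 1. Minimum distance d = 2.

Enumerate all 2^3 = 8 messages m ∈ F_2^3.
For each, compute codeword c = mG in F_2^8, then tally its weight.
  m = 000 → c = 00000000, weight = 0.
  m = 100 → c = 10101111, weight = 6.
  m = 010 → c = 10111010, weight = 5.
  m = 110 → c = 00010101, weight = 3.
  m = 001 → c = 00110100, weight = 3.
  m = 101 → c = 10011011, weight = 5.
  m = 011 → c = 10001110, weight = 4.
  m = 111 → c = 00100001, weight = 2.
Tally weights:
  weight 0: 1 codewords.
  weight 2: 1 codewords.
  weight 3: 2 codewords.
  weight 4: 1 codewords.
  weight 5: 2 codewords.
  weight 6: 1 codewords.
Minimum distance d = smallest w > 0 with A_w > 0 = 2.
Sanity: Σ A_w = 8 = 2^3 = 8 ✓.


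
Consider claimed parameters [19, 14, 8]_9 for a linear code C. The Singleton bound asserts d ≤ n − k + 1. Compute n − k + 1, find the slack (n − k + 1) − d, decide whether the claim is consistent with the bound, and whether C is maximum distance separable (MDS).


Singleton RHS = n − k + 1 = 6, slack = -2, bound violated (no such code; not MDS).

Singleton bound: d ≤ n − k + 1.
Here n = 19, k = 14, so n − k + 1 = 6.
Given d = 8, check d ≤ 6: NO.
Slack = (n − k + 1) − d = -2.
The slack is negative: d = 8 exceeds n − k + 1 = 6 by 2, so the Singleton bound is violated and no linear [19, 14, 8]_9 code can exist. In particular it is not MDS (MDS requires d = n − k + 1 exactly).
Description: the claimed parameters are [19, 14, 8]_9; such a code would be impossible (violates the Singleton bound).


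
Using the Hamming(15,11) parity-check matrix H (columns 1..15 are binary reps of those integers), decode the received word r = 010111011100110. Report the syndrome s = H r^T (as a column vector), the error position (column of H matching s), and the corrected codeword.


s = (1, 1, 0, 1)^T, error position = 13, corrected codeword c = 010111011100010

Compute s = H r^T mod 2 one row at a time:
  s_1 = 1 + 1 + 1 + 0 + 0 + 1 + 1 + 0 = 5 ≡ 1 (mod 2).
  s_2 = 1 + 1 + 1 + 0 + 0 + 1 + 1 + 0 = 5 ≡ 1 (mod 2).
  s_3 = 1 + 0 + 1 + 0 + 1 + 0 + 1 + 0 = 4 ≡ 0 (mod 2).
  s_4 = 0 + 0 + 1 + 0 + 1 + 0 + 1 + 0 = 3 ≡ 1 (mod 2).
s = (1, 1, 0, 1)^T — this equals column 13 of H (binary 1101), so error is at position 13.
Correct: flip bit 13 of r = 010111011100110 to get c = 010111011100010.


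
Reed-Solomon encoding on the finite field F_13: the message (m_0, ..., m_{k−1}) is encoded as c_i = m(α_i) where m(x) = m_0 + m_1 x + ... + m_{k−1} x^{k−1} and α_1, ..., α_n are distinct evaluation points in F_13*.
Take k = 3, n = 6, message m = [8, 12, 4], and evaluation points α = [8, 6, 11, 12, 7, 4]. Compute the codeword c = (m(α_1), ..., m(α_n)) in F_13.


c = [9, 3, 0, 0, 2, 3]

Message polynomial: m(x) = 8 + 12·x + 4·x^2 (mod 13).
For each evaluation point α_i, compute m(α_i) mod 13:
  α_1 = 8: Horner steps 4 → 5 → 9, so m(8) = 9.
  α_2 = 6: Horner steps 4 → 10 → 3, so m(6) = 3.
  α_3 = 11: Horner steps 4 → 4 → 0, so m(11) = 0.
  α_4 = 12: Horner steps 4 → 8 → 0, so m(12) = 0.
  α_5 = 7: Horner steps 4 → 1 → 2, so m(7) = 2.
  α_6 = 4: Horner steps 4 → 2 → 3, so m(4) = 3.
Codeword c = [9, 3, 0, 0, 2, 3] ∈ F_13^6.


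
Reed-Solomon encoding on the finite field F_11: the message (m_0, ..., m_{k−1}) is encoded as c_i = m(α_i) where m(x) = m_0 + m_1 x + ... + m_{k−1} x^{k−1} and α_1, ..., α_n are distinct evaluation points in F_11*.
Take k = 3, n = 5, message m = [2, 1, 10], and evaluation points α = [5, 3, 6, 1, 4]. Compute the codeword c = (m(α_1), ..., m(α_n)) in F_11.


c = [4, 7, 5, 2, 1]

Message polynomial: m(x) = 2 + 1·x + 10·x^2 (mod 11).
For each evaluation point α_i, compute m(α_i) mod 11:
  α_1 = 5: Horner steps 10 → 7 → 4, so m(5) = 4.
  α_2 = 3: Horner steps 10 → 9 → 7, so m(3) = 7.
  α_3 = 6: Horner steps 10 → 6 → 5, so m(6) = 5.
  α_4 = 1: Horner steps 10 → 0 → 2, so m(1) = 2.
  α_5 = 4: Horner steps 10 → 8 → 1, so m(4) = 1.
Codeword c = [4, 7, 5, 2, 1] ∈ F_11^5.


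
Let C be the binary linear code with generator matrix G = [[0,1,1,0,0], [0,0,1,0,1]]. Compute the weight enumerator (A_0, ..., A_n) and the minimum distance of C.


Weight distribution: A_0 = 1, A_2 = 3. Minimum distance d = 2.

Enumerate all 2^2 = 4 messages m ∈ F_2^2.
For each, compute codeword c = mG in F_2^5, then tally its weight.
  m = 00 → c = 00000, weight = 0.
  m = 10 → c = 01100, weight = 2.
  m = 01 → c = 00101, weight = 2.
  m = 11 → c = 01001, weight = 2.
Tally weights:
  weight 0: 1 codewords.
  weight 2: 3 codewords.
Minimum distance d = smallest w > 0 with A_w > 0 = 2.
Sanity: Σ A_w = 4 = 2^2 = 4 ✓.


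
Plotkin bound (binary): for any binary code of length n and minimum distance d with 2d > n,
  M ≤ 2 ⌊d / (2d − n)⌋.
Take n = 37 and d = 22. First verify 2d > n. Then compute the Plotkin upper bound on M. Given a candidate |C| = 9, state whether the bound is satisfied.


Plotkin bound M ≤ 6; given |C| = 9 > bound (violated).

Check applicability: 2d = 44, n = 37.
2d − n = 7 > 0, so Plotkin applies.
Compute d/(2d−n) = 22/7 ≈ 3.1429.
⌊d/(2d−n)⌋ = 3.
Plotkin bound: M ≤ 2·3 = 6.
Given |C| = 9, check: VIOLATED.
This |C| is above the Plotkin bound, so no binary code with n = 37, d = 22 and 9 codewords exists.


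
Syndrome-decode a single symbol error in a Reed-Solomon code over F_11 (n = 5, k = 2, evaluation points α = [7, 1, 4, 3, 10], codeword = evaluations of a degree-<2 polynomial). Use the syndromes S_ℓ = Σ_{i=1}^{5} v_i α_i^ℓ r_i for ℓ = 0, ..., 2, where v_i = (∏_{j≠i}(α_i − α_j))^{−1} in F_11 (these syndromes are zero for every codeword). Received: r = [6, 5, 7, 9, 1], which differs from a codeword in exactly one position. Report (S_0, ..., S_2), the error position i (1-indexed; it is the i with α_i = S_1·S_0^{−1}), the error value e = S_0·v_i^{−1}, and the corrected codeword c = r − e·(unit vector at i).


S = (4, 5, 9), error at position 3, error magnitude e = 7, c = [6, 5, 0, 9, 1].

Step 1: column multipliers v_i = (∏_{j≠i}(α_i − α_j))^{−1} mod 11.
  i = 1 (α = 7): (7−1)(7−4)(7−3)(7−10) = 6·3·4·(−3) = −216 ≡ 4, so v_1 = 4^{−1} = 3 (mod 11).
  i = 2 (α = 1): (1−7)(1−4)(1−3)(1−10) = (−6)·(−3)·(−2)·(−9) = 324 ≡ 5, so v_2 = 5^{−1} = 9 (mod 11).
  i = 3 (α = 4): (4−7)(4−1)(4−3)(4−10) = (−3)·3·1·(−6) = 54 ≡ 10, so v_3 = 10^{−1} = 10 (mod 11).
  i = 4 (α = 3): (3−7)(3−1)(3−4)(3−10) = (−4)·2·(−1)·(−7) = −56 ≡ 10, so v_4 = 10^{−1} = 10 (mod 11).
  i = 5 (α = 10): (10−7)(10−1)(10−4)(10−3) = 3·9·6·7 = 1134 ≡ 1, so v_5 = 1^{−1} = 1 (mod 11).
  v = [3, 9, 10, 10, 1].
Step 2: syndromes of r = [6, 5, 7, 9, 1] (all sums mod 11).
  S_0 = Σ v_i r_i = 3·6 + 9·5 + 10·7 + 10·9 + 1·1 = 224 ≡ 4.
  S_1 = Σ v_i α_i r_i = 3·7·6 + 9·1·5 + 10·4·7 + 10·3·9 + 1·10·1 = 731 ≡ 5.
  α_i^2 mod 11 = [5, 1, 5, 9, 1].
  S_2 = Σ v_i α_i^2 r_i = 3·5·6 + 9·1·5 + 10·5·7 + 10·9·9 + 1·1·1 = 1296 ≡ 9.
  S = (4, 5, 9) ≠ 0, so r is not a codeword (an error is present).
Step 3: locate the error. For a single error e at position i, S_ℓ = v_i·e·α_i^ℓ, so α_err = S_1/S_0.
  S_0^{−1} = 4^{−1} = 3 (mod 11), so α_err = 5·3 = 15 ≡ 4 = α_3. Error position i = 3.
  Consistency check: S_2/S_1 = 9·9 = 81 ≡ 4 = α_err ✓ (single-error assumption holds).
Step 4: error magnitude e = S_0/v_3 = S_0·∏_{j≠3}(α_3 − α_j) = 4·10 = 40 ≡ 7 (mod 11).
Step 5: correct position 3: c_3 = r_3 − e = 7 − 7 ≡ 0 (mod 11). Hence c = [6, 5, 0, 9, 1].
  Check: interpolating c through the α_i gives m(x) = 3 + 2·x (degree < 2) with m(α_i) = c_i for every i, so c is indeed a codeword.


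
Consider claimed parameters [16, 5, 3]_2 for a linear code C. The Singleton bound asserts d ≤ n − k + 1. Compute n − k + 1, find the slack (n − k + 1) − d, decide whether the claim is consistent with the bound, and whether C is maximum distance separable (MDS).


Singleton RHS = n − k + 1 = 12, slack = 9, bound satisfied, not MDS.

Singleton bound: d ≤ n − k + 1.
Here n = 16, k = 5, so n − k + 1 = 12.
Given d = 3, check d ≤ 12: YES.
Slack = (n − k + 1) − d = 9.
The code is NOT MDS (slack = 9 > 0).
Description: the claimed parameters are [16, 5, 3]_2; such a code would be non-MDS.


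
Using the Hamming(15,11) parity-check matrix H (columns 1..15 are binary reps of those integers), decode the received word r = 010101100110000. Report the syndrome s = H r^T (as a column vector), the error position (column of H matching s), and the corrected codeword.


s = (0, 1, 1, 0)^T, error position = 6, corrected codeword c = 010100100110000

Compute s = H r^T mod 2 one row at a time:
  s_1 = 0 + 0 + 1 + 1 + 0 + 0 + 0 + 0 = 2 ≡ 0 (mod 2).
  s_2 = 1 + 0 + 1 + 1 + 0 + 0 + 0 + 0 = 3 ≡ 1 (mod 2).
  s_3 = 1 + 0 + 1 + 1 + 1 + 1 + 0 + 0 = 5 ≡ 1 (mod 2).
  s_4 = 0 + 0 + 0 + 1 + 0 + 1 + 0 + 0 = 2 ≡ 0 (mod 2).
s = (0, 1, 1, 0)^T — this equals column 6 of H (binary 0110), so error is at position 6.
Correct: flip bit 6 of r = 010101100110000 to get c = 010100100110000.


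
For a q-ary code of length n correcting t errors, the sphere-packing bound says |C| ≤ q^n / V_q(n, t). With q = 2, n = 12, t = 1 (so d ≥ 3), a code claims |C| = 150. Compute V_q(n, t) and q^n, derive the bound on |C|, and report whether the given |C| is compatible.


V_q(n, t) = 13, q^n = 4096, Hamming bound = 315, |C| = 150 ≤ bound (satisfied).

Step 1: Compute V_q(n, t) = Σ_{j=0}^1 C(n, j) (q−1)^j.
  j = 0: C(12,0)·(1)^0 = 1·1 = 1.
  j = 1: C(12,1)·(1)^1 = 12·1 = 12.
  V_q(n, t) = 1 + 12 = 13.
Step 2: q^n = 2^12 = 4096.
Step 3: Hamming bound ⌊q^n / V_q(n,t)⌋ = ⌊4096/13⌋ = 315.
Step 4: Compare |C| = 150 to 315: satisfied.
The claimed |C| lies below the Hamming bound.


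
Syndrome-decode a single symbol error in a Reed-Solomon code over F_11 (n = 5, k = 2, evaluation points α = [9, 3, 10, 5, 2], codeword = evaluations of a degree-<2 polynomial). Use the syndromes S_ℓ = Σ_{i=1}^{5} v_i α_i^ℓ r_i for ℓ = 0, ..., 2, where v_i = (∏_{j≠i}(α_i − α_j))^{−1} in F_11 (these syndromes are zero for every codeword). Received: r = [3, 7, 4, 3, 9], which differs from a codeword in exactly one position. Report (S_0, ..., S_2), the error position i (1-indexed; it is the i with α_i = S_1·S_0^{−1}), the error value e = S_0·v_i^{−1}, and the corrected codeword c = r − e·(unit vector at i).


S = (1, 9, 4), error at position 1, error magnitude e = 8, c = [6, 7, 4, 3, 9].

Step 1: column multipliers v_i = (∏_{j≠i}(α_i − α_j))^{−1} mod 11.
  i = 1 (α = 9): (9−3)(9−10)(9−5)(9−2) = 6·(−1)·4·7 = −168 ≡ 8, so v_1 = 8^{−1} = 7 (mod 11).
  i = 2 (α = 3): (3−9)(3−10)(3−5)(3−2) = (−6)·(−7)·(−2)·1 = −84 ≡ 4, so v_2 = 4^{−1} = 3 (mod 11).
  i = 3 (α = 10): (10−9)(10−3)(10−5)(10−2) = 1·7·5·8 = 280 ≡ 5, so v_3 = 5^{−1} = 9 (mod 11).
  i = 4 (α = 5): (5−9)(5−3)(5−10)(5−2) = (−4)·2·(−5)·3 = 120 ≡ 10, so v_4 = 10^{−1} = 10 (mod 11).
  i = 5 (α = 2): (2−9)(2−3)(2−10)(2−5) = (−7)·(−1)·(−8)·(−3) = 168 ≡ 3, so v_5 = 3^{−1} = 4 (mod 11).
  v = [7, 3, 9, 10, 4].
Step 2: syndromes of r = [3, 7, 4, 3, 9] (all sums mod 11).
  S_0 = Σ v_i r_i = 7·3 + 3·7 + 9·4 + 10·3 + 4·9 = 144 ≡ 1.
  S_1 = Σ v_i α_i r_i = 7·9·3 + 3·3·7 + 9·10·4 + 10·5·3 + 4·2·9 = 834 ≡ 9.
  α_i^2 mod 11 = [4, 9, 1, 3, 4].
  S_2 = Σ v_i α_i^2 r_i = 7·4·3 + 3·9·7 + 9·1·4 + 10·3·3 + 4·4·9 = 543 ≡ 4.
  S = (1, 9, 4) ≠ 0, so r is not a codeword (an error is present).
Step 3: locate the error. For a single error e at position i, S_ℓ = v_i·e·α_i^ℓ, so α_err = S_1/S_0.
  S_0^{−1} = 1^{−1} = 1 (mod 11), so α_err = 9·1 = 9 ≡ 9 = α_1. Error position i = 1.
  Consistency check: S_2/S_1 = 4·5 = 20 ≡ 9 = α_err ✓ (single-error assumption holds).
Step 4: error magnitude e = S_0/v_1 = S_0·∏_{j≠1}(α_1 − α_j) = 1·8 = 8 ≡ 8 (mod 11).
Step 5: correct position 1: c_1 = r_1 − e = 3 − 8 ≡ 6 (mod 11). Hence c = [6, 7, 4, 3, 9].
  Check: interpolating c through the α_i gives m(x) = 2 + 9·x (degree < 2) with m(α_i) = c_i for every i, so c is indeed a codeword.


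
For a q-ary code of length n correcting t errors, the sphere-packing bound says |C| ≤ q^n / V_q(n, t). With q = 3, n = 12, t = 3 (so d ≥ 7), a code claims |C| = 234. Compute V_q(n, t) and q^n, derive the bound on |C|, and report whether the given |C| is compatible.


V_q(n, t) = 2049, q^n = 531441, Hamming bound = 259, |C| = 234 ≤ bound (satisfied).

Step 1: Compute V_q(n, t) = Σ_{j=0}^3 C(n, j) (q−1)^j.
  j = 0: C(12,0)·(2)^0 = 1·1 = 1.
  j = 1: C(12,1)·(2)^1 = 12·2 = 24.
  j = 2: C(12,2)·(2)^2 = 66·4 = 264.
  j = 3: C(12,3)·(2)^3 = 220·8 = 1760.
  V_q(n, t) = 1 + 24 + 264 + 1760 = 2049.
Step 2: q^n = 3^12 = 531441.
Step 3: Hamming bound ⌊q^n / V_q(n,t)⌋ = ⌊531441/2049⌋ = 259.
Step 4: Compare |C| = 234 to 259: satisfied.
The claimed |C| lies below the Hamming bound.


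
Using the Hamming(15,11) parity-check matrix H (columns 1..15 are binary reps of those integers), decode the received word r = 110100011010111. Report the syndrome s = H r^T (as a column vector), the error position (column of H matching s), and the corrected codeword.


s = (0, 0, 0, 1)^T, error position = 1, corrected codeword c = 010100011010111

Compute s = H r^T mod 2 one row at a time:
  s_1 = 1 + 1 + 0 + 1 + 0 + 1 + 1 + 1 = 6 ≡ 0 (mod 2).
  s_2 = 1 + 0 + 0 + 0 + 0 + 1 + 1 + 1 = 4 ≡ 0 (mod 2).
  s_3 = 1 + 0 + 0 + 0 + 0 + 1 + 1 + 1 = 4 ≡ 0 (mod 2).
  s_4 = 1 + 0 + 0 + 0 + 1 + 1 + 1 + 1 = 5 ≡ 1 (mod 2).
s = (0, 0, 0, 1)^T — this equals column 1 of H (binary 0001), so error is at position 1.
Correct: flip bit 1 of r = 110100011010111 to get c = 010100011010111.


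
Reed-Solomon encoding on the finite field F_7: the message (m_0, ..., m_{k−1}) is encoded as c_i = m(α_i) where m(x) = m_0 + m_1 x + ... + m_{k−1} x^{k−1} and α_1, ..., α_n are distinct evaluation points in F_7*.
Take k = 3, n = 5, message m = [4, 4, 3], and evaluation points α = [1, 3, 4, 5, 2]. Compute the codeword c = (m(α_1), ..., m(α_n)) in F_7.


c = [4, 1, 5, 1, 3]

Message polynomial: m(x) = 4 + 4·x + 3·x^2 (mod 7).
For each evaluation point α_i, compute m(α_i) mod 7:
  α_1 = 1: Horner steps 3 → 0 → 4, so m(1) = 4.
  α_2 = 3: Horner steps 3 → 6 → 1, so m(3) = 1.
  α_3 = 4: Horner steps 3 → 2 → 5, so m(4) = 5.
  α_4 = 5: Horner steps 3 → 5 → 1, so m(5) = 1.
  α_5 = 2: Horner steps 3 → 3 → 3, so m(2) = 3.
Codeword c = [4, 1, 5, 1, 3] ∈ F_7^5.


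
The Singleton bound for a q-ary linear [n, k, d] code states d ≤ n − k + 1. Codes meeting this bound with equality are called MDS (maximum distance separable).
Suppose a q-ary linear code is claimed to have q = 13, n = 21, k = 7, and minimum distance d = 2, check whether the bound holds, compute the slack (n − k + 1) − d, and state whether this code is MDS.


Singleton RHS = n − k + 1 = 15, slack = 13, bound satisfied, not MDS.

Singleton bound: d ≤ n − k + 1.
Here n = 21, k = 7, so n − k + 1 = 15.
Given d = 2, check d ≤ 15: YES.
Slack = (n − k + 1) − d = 13.
The code is NOT MDS (slack = 13 > 0).
Description: the claimed parameters are [21, 7, 2]_13; such a code would be non-MDS.


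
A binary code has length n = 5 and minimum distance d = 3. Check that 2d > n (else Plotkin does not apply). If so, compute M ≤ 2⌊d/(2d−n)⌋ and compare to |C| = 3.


Plotkin bound M ≤ 6; given |C| = 3 ≤ bound (satisfied).

Check applicability: 2d = 6, n = 5.
2d − n = 1 > 0, so Plotkin applies.
Compute d/(2d−n) = 3/1 ≈ 3.0000.
⌊d/(2d−n)⌋ = 3.
Plotkin bound: M ≤ 2·3 = 6.
Given |C| = 3, check: satisfied.
This |C| is below the Plotkin bound.


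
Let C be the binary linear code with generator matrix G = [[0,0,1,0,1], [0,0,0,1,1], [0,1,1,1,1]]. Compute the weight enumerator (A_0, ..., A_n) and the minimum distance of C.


Weight distribution: A_0 = 1, A_2 = 6, A_4 = 1. Minimum distance d = 2.

Enumerate all 2^3 = 8 messages m ∈ F_2^3.
For each, compute codeword c = mG in F_2^5, then tally its weight.
  m = 000 → c = 00000, weight = 0.
  m = 100 → c = 00101, weight = 2.
  m = 010 → c = 00011, weight = 2.
  m = 110 → c = 00110, weight = 2.
  m = 001 → c = 01111, weight = 4.
  m = 101 → c = 01010, weight = 2.
  m = 011 → c = 01100, weight = 2.
  m = 111 → c = 01001, weight = 2.
Tally weights:
  weight 0: 1 codewords.
  weight 2: 6 codewords.
  weight 4: 1 codewords.
Minimum distance d = smallest w > 0 with A_w > 0 = 2.
Sanity: Σ A_w = 8 = 2^3 = 8 ✓.


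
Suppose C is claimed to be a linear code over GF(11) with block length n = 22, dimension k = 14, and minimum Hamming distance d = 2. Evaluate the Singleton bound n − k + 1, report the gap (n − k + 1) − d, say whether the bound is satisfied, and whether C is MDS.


Singleton RHS = n − k + 1 = 9, slack = 7, bound satisfied, not MDS.

Singleton bound: d ≤ n − k + 1.
Here n = 22, k = 14, so n − k + 1 = 9.
Given d = 2, check d ≤ 9: YES.
Slack = (n − k + 1) − d = 7.
The code is NOT MDS (slack = 7 > 0).
Description: the claimed parameters are [22, 14, 2]_11; such a code would be non-MDS.


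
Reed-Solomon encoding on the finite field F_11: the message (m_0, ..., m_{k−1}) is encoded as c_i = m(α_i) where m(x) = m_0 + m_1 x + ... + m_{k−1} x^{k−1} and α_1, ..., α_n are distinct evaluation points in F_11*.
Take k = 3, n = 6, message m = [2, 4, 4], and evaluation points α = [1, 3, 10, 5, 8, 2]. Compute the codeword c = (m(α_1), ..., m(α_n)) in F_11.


c = [10, 6, 2, 1, 4, 4]

Message polynomial: m(x) = 2 + 4·x + 4·x^2 (mod 11).
For each evaluation point α_i, compute m(α_i) mod 11:
  α_1 = 1: Horner steps 4 → 8 → 10, so m(1) = 10.
  α_2 = 3: Horner steps 4 → 5 → 6, so m(3) = 6.
  α_3 = 10: Horner steps 4 → 0 → 2, so m(10) = 2.
  α_4 = 5: Horner steps 4 → 2 → 1, so m(5) = 1.
  α_5 = 8: Horner steps 4 → 3 → 4, so m(8) = 4.
  α_6 = 2: Horner steps 4 → 1 → 4, so m(2) = 4.
Codeword c = [10, 6, 2, 1, 4, 4] ∈ F_11^6.


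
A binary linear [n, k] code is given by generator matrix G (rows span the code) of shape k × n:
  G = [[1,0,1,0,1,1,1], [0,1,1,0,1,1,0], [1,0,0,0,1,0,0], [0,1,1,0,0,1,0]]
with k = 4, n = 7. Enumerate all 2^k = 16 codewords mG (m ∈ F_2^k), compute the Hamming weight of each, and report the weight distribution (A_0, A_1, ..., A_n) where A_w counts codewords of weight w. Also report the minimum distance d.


Weight distribution: A_0 = 1, A_1 = 2, A_2 = 2, A_3 = 4, A_4 = 5, A_5 = 2. Minimum distance d = 1.

Enumerate all 2^4 = 16 messages m ∈ F_2^4.
For each, compute codeword c = mG in F_2^7, then tally its weight.
  m = 0000 → c = 0000000, weight = 0.
  m = 1000 → c = 1010111, weight = 5.
  m = 0100 → c = 0110110, weight = 4.
  m = 1100 → c = 1100001, weight = 3.
  m = 0010 → c = 1000100, weight = 2.
  m = 1010 → c = 0010011, weight = 3.
  m = 0110 → c = 1110010, weight = 4.
  m = 1110 → c = 0100101, weight = 3.
  m = 0001 → c = 0110010, weight = 3.
  m = 1001 → c = 1100101, weight = 4.
  m = 0101 → c = 0000100, weight = 1.
  m = 1101 → c = 1010011, weight = 4.
  m = 0011 → c = 1110110, weight = 5.
  m = 1011 → c = 0100001, weight = 2.
  m = 0111 → c = 1000000, weight = 1.
  m = 1111 → c = 0010111, weight = 4.
Tally weights:
  weight 0: 1 codewords.
  weight 1: 2 codewords.
  weight 2: 2 codewords.
  weight 3: 4 codewords.
  weight 4: 5 codewords.
  weight 5: 2 codewords.
Minimum distance d = smallest w > 0 with A_w > 0 = 1.
Sanity: Σ A_w = 16 = 2^4 = 16 ✓.


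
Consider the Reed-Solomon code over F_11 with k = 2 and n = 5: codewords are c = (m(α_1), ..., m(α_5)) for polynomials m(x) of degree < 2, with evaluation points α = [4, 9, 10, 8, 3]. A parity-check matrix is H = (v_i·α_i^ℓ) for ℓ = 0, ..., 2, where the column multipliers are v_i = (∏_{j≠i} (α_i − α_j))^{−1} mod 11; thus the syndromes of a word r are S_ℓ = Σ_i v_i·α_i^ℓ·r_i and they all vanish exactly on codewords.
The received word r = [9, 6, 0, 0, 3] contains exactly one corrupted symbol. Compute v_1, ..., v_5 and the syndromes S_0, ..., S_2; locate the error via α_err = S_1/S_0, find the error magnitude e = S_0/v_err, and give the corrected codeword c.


S = (3, 8, 3), error at position 3, error magnitude e = 10, c = [9, 6, 1, 0, 3].

Step 1: column multipliers v_i = (∏_{j≠i}(α_i − α_j))^{−1} mod 11.
  i = 1 (α = 4): (4−9)(4−10)(4−8)(4−3) = (−5)·(−6)·(−4)·1 = −120 ≡ 1, so v_1 = 1^{−1} = 1 (mod 11).
  i = 2 (α = 9): (9−4)(9−10)(9−8)(9−3) = 5·(−1)·1·6 = −30 ≡ 3, so v_2 = 3^{−1} = 4 (mod 11).
  i = 3 (α = 10): (10−4)(10−9)(10−8)(10−3) = 6·1·2·7 = 84 ≡ 7, so v_3 = 7^{−1} = 8 (mod 11).
  i = 4 (α = 8): (8−4)(8−9)(8−10)(8−3) = 4·(−1)·(−2)·5 = 40 ≡ 7, so v_4 = 7^{−1} = 8 (mod 11).
  i = 5 (α = 3): (3−4)(3−9)(3−10)(3−8) = (−1)·(−6)·(−7)·(−5) = 210 ≡ 1, so v_5 = 1^{−1} = 1 (mod 11).
  v = [1, 4, 8, 8, 1].
Step 2: syndromes of r = [9, 6, 0, 0, 3] (all sums mod 11).
  S_0 = Σ v_i r_i = 1·9 + 4·6 + 8·0 + 8·0 + 1·3 = 36 ≡ 3.
  S_1 = Σ v_i α_i r_i = 1·4·9 + 4·9·6 + 8·10·0 + 8·8·0 + 1·3·3 = 261 ≡ 8.
  α_i^2 mod 11 = [5, 4, 1, 9, 9].
  S_2 = Σ v_i α_i^2 r_i = 1·5·9 + 4·4·6 + 8·1·0 + 8·9·0 + 1·9·3 = 168 ≡ 3.
  S = (3, 8, 3) ≠ 0, so r is not a codeword (an error is present).
Step 3: locate the error. For a single error e at position i, S_ℓ = v_i·e·α_i^ℓ, so α_err = S_1/S_0.
  S_0^{−1} = 3^{−1} = 4 (mod 11), so α_err = 8·4 = 32 ≡ 10 = α_3. Error position i = 3.
  Consistency check: S_2/S_1 = 3·7 = 21 ≡ 10 = α_err ✓ (single-error assumption holds).
Step 4: error magnitude e = S_0/v_3 = S_0·∏_{j≠3}(α_3 − α_j) = 3·7 = 21 ≡ 10 (mod 11).
Step 5: correct position 3: c_3 = r_3 − e = 0 − 10 ≡ 1 (mod 11). Hence c = [9, 6, 1, 0, 3].
  Check: interpolating c through the α_i gives m(x) = 7 + 6·x (degree < 2) with m(α_i) = c_i for every i, so c is indeed a codeword.


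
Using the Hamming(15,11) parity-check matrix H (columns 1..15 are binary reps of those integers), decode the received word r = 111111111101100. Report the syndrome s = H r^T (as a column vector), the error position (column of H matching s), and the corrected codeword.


s = (1, 0, 1, 0)^T, error position = 10, corrected codeword c = 111111111001100

Compute s = H r^T mod 2 one row at a time:
  s_1 = 1 + 1 + 1 + 0 + 1 + 1 + 0 + 0 = 5 ≡ 1 (mod 2).
  s_2 = 1 + 1 + 1 + 1 + 1 + 1 + 0 + 0 = 6 ≡ 0 (mod 2).
  s_3 = 1 + 1 + 1 + 1 + 1 + 0 + 0 + 0 = 5 ≡ 1 (mod 2).
  s_4 = 1 + 1 + 1 + 1 + 1 + 0 + 1 + 0 = 6 ≡ 0 (mod 2).
s = (1, 0, 1, 0)^T — this equals column 10 of H (binary 1010), so error is at position 10.
Correct: flip bit 10 of r = 111111111101100 to get c = 111111111001100.
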